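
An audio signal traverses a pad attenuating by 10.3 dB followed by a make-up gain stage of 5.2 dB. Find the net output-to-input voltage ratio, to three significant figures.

0.556

Net gain = (−10.3) + 5.2 = -5.1 dB.
Voltage ratio = 10^(-5.1/20) = 0.556.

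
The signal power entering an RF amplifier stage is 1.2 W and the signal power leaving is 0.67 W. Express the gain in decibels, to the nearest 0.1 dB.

-2.5 dB

Power is a power quantity, so gain = 10·log₁₀(P_out/P_in).
10·log₁₀(0.67/1.2) = 10·log₁₀(0.5583) = -2.5 dB.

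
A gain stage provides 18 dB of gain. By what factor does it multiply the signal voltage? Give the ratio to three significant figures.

7.94

Voltage ratio = 10^(dB/20).
10^(18/20) = 10^(0.9000) = 7.94.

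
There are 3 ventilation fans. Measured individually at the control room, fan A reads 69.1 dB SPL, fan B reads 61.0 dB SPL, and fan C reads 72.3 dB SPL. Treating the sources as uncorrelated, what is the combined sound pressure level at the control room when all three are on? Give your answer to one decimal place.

74.2 dB SPL

Uncorrelated sources add in intensity (power), not in dB.
L_total = 10·log₁₀(10^(69.1/10) + 10^(61.0/10) + 10^(72.3/10)) = 10·log₁₀(26370000) = 74.2 dB SPL.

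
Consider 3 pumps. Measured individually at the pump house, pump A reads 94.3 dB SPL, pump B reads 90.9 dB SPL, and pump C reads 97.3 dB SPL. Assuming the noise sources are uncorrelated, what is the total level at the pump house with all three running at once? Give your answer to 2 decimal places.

Uncorrelated sources add in intensity (power), not in dB.
L_total = 10·log₁₀(10^(94.3/10) + 10^(90.9/10) + 10^(97.3/10)) = 10·log₁₀(9292000000) = 99.68 dB SPL.

99.68 dB SPL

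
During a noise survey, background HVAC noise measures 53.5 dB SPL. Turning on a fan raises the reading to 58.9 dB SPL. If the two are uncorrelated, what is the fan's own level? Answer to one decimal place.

57.4 dB SPL

Remove the background by subtracting linear intensities:
L_src = 10·log₁₀(10^(58.9/10) − 10^(53.5/10)) = 10·log₁₀(552400) = 57.4 dB SPL.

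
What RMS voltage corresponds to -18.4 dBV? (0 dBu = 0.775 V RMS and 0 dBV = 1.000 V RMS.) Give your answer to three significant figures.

0.120 V

V = 1.000 V × 10^(-18.4/20).
= 1.000 × 0.1202 = 0.120 V.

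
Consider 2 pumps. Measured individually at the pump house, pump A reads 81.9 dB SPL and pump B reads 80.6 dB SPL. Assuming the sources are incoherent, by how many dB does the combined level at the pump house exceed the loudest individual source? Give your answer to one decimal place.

2.4 dB

Incoherent sources sum as intensities:
L_total = 10·log₁₀(10^(81.9/10) + 10^(80.6/10)) = 84.31 dB SPL.
Excess over the loudest (81.9 dB): 84.31 − 81.9 = 2.4 dB.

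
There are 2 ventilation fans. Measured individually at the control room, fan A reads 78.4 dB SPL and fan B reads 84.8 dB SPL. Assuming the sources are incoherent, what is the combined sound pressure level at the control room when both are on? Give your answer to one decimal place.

Add the sources as powers (linear), then convert back to dB:
L_total = 10·log₁₀(10^(78.4/10) + 10^(84.8/10)) = 10·log₁₀(371200000) = 85.7 dB SPL.

85.7 dB SPL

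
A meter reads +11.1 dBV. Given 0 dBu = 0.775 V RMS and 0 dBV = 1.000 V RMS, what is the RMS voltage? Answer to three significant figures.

3.59 V

V = 1.000 V × 10^(+11.1/20).
= 1.000 × 3.589 = 3.59 V.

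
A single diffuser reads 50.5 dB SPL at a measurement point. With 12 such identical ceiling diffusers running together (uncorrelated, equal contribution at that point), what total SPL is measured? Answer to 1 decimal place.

12 equal incoherent sources raise the level by 10·log₁₀(12) = 10.79 dB.
L_total = 50.5 + 10.79 = 61.3 dB SPL.

61.3 dB SPL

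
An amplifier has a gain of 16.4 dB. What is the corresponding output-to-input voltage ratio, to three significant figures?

6.61

Voltage ratio = 10^(dB/20).
10^(16.4/20) = 10^(0.8200) = 6.61.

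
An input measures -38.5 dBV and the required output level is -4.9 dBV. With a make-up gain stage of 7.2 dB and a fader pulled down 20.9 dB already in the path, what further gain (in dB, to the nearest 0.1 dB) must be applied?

47.3 dB

The required make-up gain is the shortfall in the dB sum.
G = -4.9 − (-38.5) − 7.2 + 20.9 = 47.3 dB.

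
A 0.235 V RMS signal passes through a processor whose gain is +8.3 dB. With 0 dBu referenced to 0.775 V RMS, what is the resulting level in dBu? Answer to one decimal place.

Input level: 20·log₁₀(0.235/0.775) = -10.36 dBu.
Output: -10.36 + 8.3 = -2.1 dBu.

-2.1 dBu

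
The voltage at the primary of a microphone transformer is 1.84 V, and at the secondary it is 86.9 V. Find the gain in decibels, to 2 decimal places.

33.48 dB

Voltage is an amplitude quantity, so gain = 20·log₁₀(V_out/V_in).
20·log₁₀(86.9/1.84) = 20·log₁₀(47.23) = 33.48 dB.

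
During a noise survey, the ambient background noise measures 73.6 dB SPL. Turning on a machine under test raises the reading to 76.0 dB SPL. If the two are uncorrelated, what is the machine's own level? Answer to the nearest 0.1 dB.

Remove the background by subtracting linear intensities:
L_src = 10·log₁₀(10^(76.0/10) − 10^(73.6/10)) = 10·log₁₀(16900000) = 72.3 dB SPL.

72.3 dB SPL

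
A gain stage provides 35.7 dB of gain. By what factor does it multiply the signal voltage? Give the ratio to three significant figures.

Voltage ratio = 10^(dB/20).
10^(35.7/20) = 10^(1.785) = 61.0.

61.0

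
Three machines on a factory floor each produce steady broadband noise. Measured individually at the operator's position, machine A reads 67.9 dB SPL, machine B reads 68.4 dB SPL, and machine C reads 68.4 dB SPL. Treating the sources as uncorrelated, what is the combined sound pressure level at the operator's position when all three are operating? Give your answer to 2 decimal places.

73.01 dB SPL

Uncorrelated sources add in intensity (power), not in dB.
L_total = 10·log₁₀(10^(67.9/10) + 10^(68.4/10) + 10^(68.4/10)) = 10·log₁₀(20000000) = 73.01 dB SPL.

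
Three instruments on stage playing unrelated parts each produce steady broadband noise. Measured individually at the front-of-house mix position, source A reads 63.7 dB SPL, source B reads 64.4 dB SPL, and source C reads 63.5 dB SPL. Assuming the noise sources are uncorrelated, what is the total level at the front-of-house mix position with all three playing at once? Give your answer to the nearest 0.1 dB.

Incoherent sources sum as intensities:
L_total = 10·log₁₀(10^(63.7/10) + 10^(64.4/10) + 10^(63.5/10)) = 10·log₁₀(7337000) = 68.7 dB SPL.

68.7 dB SPL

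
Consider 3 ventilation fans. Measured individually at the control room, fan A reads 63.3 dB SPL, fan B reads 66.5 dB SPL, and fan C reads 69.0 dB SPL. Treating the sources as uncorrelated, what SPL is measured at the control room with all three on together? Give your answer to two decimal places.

Uncorrelated sources add in intensity (power), not in dB.
L_total = 10·log₁₀(10^(63.3/10) + 10^(66.5/10) + 10^(69.0/10)) = 10·log₁₀(14550000) = 71.63 dB SPL.

71.63 dB SPL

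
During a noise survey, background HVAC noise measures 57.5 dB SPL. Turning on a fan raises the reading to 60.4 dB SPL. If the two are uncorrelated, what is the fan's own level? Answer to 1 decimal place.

Remove the background by subtracting linear intensities:
L_src = 10·log₁₀(10^(60.4/10) − 10^(57.5/10)) = 10·log₁₀(534100) = 57.3 dB SPL.

57.3 dB SPL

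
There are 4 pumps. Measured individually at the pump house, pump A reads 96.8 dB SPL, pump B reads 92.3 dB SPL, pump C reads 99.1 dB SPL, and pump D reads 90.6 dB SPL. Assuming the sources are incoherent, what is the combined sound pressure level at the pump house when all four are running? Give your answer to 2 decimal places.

Add the sources as powers (linear), then convert back to dB:
L_total = 10·log₁₀(10^(96.8/10) + 10^(92.3/10) + 10^(99.1/10) + 10^(90.6/10)) = 10·log₁₀(15761000000) = 101.98 dB SPL.

101.98 dB SPL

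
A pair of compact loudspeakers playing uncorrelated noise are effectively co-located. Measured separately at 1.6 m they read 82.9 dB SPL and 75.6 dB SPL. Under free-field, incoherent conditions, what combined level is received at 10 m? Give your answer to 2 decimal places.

Combined at 1.6 m: 10·log₁₀(10^(82.9/10)+10^(75.6/10)) = 83.642 dB SPL.
Then apply −20·log₁₀(10/1.6) = -15.918 dB → 67.72 dB SPL.

67.72 dB SPL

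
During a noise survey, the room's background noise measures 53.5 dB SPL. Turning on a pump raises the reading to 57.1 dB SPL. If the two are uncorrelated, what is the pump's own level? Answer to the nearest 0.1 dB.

54.6 dB SPL

Background correction is a power subtraction:
L_src = 10·log₁₀(10^(57.1/10) − 10^(53.5/10)) = 10·log₁₀(289000) = 54.6 dB SPL.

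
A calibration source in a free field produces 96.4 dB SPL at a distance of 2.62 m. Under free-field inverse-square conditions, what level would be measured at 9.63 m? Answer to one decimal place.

Free-field point source: level drops by 20·log₁₀ of the distance ratio.
ΔL = −20·log₁₀(9.63/2.62) = -11.31 dB, so L₂ = 96.4 + (-11.31) = 85.1 dB SPL.

85.1 dB SPL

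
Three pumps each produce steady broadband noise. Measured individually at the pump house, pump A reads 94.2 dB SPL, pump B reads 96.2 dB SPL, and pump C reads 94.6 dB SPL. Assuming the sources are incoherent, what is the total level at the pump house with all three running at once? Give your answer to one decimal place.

Add the sources as powers (linear), then convert back to dB:
L_total = 10·log₁₀(10^(94.2/10) + 10^(96.2/10) + 10^(94.6/10)) = 10·log₁₀(9683000000) = 99.9 dB SPL.

99.9 dB SPL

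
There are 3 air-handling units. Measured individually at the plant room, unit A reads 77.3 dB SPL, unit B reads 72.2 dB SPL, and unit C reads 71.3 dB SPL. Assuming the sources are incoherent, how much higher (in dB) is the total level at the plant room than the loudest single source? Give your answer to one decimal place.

Add the sources as powers (linear), then convert back to dB:
L_total = 10·log₁₀(10^(77.3/10) + 10^(72.2/10) + 10^(71.3/10)) = 79.23 dB SPL.
Excess over the loudest (77.3 dB): 79.23 − 77.3 = 1.9 dB.

1.9 dB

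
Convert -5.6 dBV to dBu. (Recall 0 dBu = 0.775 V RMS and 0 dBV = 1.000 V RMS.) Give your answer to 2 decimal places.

-3.39 dBu

The offset between the scales is 20·log₁₀(0.775/1.000) = −2.214 dB.
So dBu = -5.6 + 2.214 = -3.39 dBu.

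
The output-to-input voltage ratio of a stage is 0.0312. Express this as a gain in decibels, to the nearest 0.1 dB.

-30.1 dB

Voltage is an amplitude quantity, so gain = 20·log₁₀(V_out/V_in).
20·log₁₀(0.0312) = -30.1 dB.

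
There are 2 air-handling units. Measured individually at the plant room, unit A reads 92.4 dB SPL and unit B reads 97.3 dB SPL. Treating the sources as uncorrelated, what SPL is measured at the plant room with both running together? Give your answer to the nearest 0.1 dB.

Add the sources as powers (linear), then convert back to dB:
L_total = 10·log₁₀(10^(92.4/10) + 10^(97.3/10)) = 10·log₁₀(7108000000) = 98.5 dB SPL.

98.5 dB SPL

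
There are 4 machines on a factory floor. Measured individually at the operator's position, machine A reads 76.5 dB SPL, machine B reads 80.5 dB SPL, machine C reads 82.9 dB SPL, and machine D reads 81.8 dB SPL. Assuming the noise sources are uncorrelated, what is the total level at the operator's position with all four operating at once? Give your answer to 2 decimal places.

Add the sources as powers (linear), then convert back to dB:
L_total = 10·log₁₀(10^(76.5/10) + 10^(80.5/10) + 10^(82.9/10) + 10^(81.8/10)) = 10·log₁₀(503200000) = 87.02 dB SPL.

87.02 dB SPL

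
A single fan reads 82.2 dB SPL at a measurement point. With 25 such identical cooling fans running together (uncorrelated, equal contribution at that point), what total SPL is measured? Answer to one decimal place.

25 equal incoherent sources raise the level by 10·log₁₀(25) = 13.98 dB.
L_total = 82.2 + 13.98 = 96.2 dB SPL.

96.2 dB SPL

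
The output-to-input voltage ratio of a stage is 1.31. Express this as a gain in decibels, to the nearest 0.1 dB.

Voltage ratio → dB uses the 20·log₁₀ form:
20·log₁₀(1.31) = 2.3 dB.

2.3 dB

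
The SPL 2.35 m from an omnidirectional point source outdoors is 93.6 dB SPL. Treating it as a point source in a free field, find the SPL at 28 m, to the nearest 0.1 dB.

For a point source in a free field, ΔL = −20·log₁₀(d₂/d₁).
ΔL = −20·log₁₀(28/2.35) = -21.52 dB, so L₂ = 93.6 + (-21.52) = 72.1 dB SPL.

72.1 dB SPL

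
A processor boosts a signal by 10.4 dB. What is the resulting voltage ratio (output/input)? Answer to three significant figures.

3.31

Voltage ratio = 10^(dB/20).
10^(10.4/20) = 10^(0.5200) = 3.31.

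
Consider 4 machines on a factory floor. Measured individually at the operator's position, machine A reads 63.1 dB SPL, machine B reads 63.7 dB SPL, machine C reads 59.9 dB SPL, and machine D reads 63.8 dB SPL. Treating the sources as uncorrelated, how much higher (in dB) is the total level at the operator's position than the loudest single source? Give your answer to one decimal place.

Incoherent sources sum as intensities:
L_total = 10·log₁₀(10^(63.1/10) + 10^(63.7/10) + 10^(59.9/10) + 10^(63.8/10)) = 68.90 dB SPL.
Excess over the loudest (63.8 dB): 68.90 − 63.8 = 5.1 dB.

5.1 dB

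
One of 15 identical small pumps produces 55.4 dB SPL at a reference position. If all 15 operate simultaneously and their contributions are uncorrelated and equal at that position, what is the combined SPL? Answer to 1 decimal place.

15 equal incoherent sources raise the level by 10·log₁₀(15) = 11.76 dB.
L_total = 55.4 + 11.76 = 67.2 dB SPL.

67.2 dB SPL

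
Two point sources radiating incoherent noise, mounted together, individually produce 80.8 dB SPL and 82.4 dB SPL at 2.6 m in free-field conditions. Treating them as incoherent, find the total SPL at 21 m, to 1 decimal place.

66.5 dB SPL

Combined at 2.6 m: 10·log₁₀(10^(80.8/10)+10^(82.4/10)) = 84.68 dB SPL.
Then apply −20·log₁₀(21/2.6) = -18.14 dB → 66.5 dB SPL.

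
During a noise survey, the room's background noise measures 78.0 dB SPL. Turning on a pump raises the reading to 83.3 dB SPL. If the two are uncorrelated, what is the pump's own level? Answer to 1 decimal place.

Subtract intensities: L_src = 10·log₁₀(10^(L_total/10) − 10^(L_bg/10)).
L_src = 10·log₁₀(10^(83.3/10) − 10^(78.0/10)) = 10·log₁₀(150700000) = 81.8 dB SPL.

81.8 dB SPL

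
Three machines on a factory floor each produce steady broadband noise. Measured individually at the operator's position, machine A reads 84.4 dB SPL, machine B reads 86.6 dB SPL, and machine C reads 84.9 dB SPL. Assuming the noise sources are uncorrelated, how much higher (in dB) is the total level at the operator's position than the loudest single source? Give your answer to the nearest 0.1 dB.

3.6 dB

Add the sources as powers (linear), then convert back to dB:
L_total = 10·log₁₀(10^(84.4/10) + 10^(86.6/10) + 10^(84.9/10)) = 90.18 dB SPL.
Excess over the loudest (86.6 dB): 90.18 − 86.6 = 3.6 dB.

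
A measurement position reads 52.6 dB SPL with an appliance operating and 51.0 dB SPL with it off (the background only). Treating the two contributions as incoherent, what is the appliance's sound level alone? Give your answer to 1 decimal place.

Remove the background by subtracting linear intensities:
L_src = 10·log₁₀(10^(52.6/10) − 10^(51.0/10)) = 10·log₁₀(56080) = 47.5 dB SPL.

47.5 dB SPL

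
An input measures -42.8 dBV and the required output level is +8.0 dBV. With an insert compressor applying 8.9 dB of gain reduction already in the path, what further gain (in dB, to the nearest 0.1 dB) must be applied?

The required make-up gain is the shortfall in the dB sum.
G = +8.0 − (-42.8) + 8.9 = 59.7 dB.

59.7 dB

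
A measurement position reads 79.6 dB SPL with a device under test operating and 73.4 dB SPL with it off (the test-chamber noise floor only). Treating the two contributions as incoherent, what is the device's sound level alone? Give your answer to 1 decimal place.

78.4 dB SPL

Subtract intensities: L_src = 10·log₁₀(10^(L_total/10) − 10^(L_bg/10)).
L_src = 10·log₁₀(10^(79.6/10) − 10^(73.4/10)) = 10·log₁₀(69320000) = 78.4 dB SPL.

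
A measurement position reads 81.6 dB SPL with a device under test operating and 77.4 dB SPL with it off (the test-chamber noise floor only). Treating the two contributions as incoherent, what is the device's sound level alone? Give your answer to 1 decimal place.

79.5 dB SPL

Subtract intensities: L_src = 10·log₁₀(10^(L_total/10) − 10^(L_bg/10)).
L_src = 10·log₁₀(10^(81.6/10) − 10^(77.4/10)) = 10·log₁₀(89590000) = 79.5 dB SPL.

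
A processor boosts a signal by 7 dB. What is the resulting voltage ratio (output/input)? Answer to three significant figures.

Voltage ratio = 10^(dB/20).
10^(7/20) = 10^(0.3500) = 2.24.

2.24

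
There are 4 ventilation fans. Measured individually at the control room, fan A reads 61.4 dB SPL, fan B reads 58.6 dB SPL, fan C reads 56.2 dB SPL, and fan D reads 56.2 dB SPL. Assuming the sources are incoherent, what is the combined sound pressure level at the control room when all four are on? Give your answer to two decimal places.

64.68 dB SPL

Uncorrelated sources add in intensity (power), not in dB.
L_total = 10·log₁₀(10^(61.4/10) + 10^(58.6/10) + 10^(56.2/10) + 10^(56.2/10)) = 10·log₁₀(2939000) = 64.68 dB SPL.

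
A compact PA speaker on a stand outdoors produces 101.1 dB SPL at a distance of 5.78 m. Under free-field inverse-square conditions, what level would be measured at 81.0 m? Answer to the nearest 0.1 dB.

78.2 dB SPL

For a point source in a free field, ΔL = −20·log₁₀(d₂/d₁).
ΔL = −20·log₁₀(81.0/5.78) = -22.93 dB, so L₂ = 101.1 + (-22.93) = 78.2 dB SPL.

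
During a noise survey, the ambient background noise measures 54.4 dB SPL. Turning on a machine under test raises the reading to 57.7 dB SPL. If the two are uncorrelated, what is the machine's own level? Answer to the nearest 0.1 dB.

Background correction is a power subtraction:
L_src = 10·log₁₀(10^(57.7/10) − 10^(54.4/10)) = 10·log₁₀(313400) = 55.0 dB SPL.

55.0 dB SPL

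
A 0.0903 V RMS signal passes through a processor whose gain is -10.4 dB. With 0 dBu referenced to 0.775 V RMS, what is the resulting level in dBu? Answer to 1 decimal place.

Input level: 20·log₁₀(0.0903/0.775) = -18.67 dBu.
Output: -18.67 − 10.4 = -29.1 dBu.

-29.1 dBu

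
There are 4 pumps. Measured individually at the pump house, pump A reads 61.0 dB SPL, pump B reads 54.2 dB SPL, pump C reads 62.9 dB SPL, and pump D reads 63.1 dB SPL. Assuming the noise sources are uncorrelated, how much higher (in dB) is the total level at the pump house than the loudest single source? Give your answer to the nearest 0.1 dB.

Add the sources as powers (linear), then convert back to dB:
L_total = 10·log₁₀(10^(61.0/10) + 10^(54.2/10) + 10^(62.9/10) + 10^(63.1/10)) = 67.41 dB SPL.
Excess over the loudest (63.1 dB): 67.41 − 63.1 = 4.3 dB.

4.3 dB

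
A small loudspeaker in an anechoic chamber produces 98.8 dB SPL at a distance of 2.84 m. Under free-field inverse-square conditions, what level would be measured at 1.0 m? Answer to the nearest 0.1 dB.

For a point source in a free field, ΔL = −20·log₁₀(d₂/d₁).
ΔL = −20·log₁₀(1.0/2.84) = 9.07 dB, so L₂ = 98.8 + (9.07) = 107.9 dB SPL.

107.9 dB SPL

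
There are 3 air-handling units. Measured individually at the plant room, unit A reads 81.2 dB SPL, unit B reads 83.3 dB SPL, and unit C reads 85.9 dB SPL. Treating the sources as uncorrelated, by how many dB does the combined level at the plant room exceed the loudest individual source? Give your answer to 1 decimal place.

Uncorrelated sources add in intensity (power), not in dB.
L_total = 10·log₁₀(10^(81.2/10) + 10^(83.3/10) + 10^(85.9/10)) = 88.66 dB SPL.
Excess over the loudest (85.9 dB): 88.66 − 85.9 = 2.8 dB.

2.8 dB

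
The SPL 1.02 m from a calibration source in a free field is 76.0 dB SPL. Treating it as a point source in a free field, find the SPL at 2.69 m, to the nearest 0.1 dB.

67.6 dB SPL

For a point source in a free field, ΔL = −20·log₁₀(d₂/d₁).
ΔL = −20·log₁₀(2.69/1.02) = -8.42 dB, so L₂ = 76.0 + (-8.42) = 67.6 dB SPL.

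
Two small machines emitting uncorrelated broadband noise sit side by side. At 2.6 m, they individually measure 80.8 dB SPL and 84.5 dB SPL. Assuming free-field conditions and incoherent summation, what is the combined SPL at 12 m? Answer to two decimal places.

Combined at 2.6 m: 10·log₁₀(10^(80.8/10)+10^(84.5/10)) = 86.043 dB SPL.
Then apply −20·log₁₀(12/2.6) = -13.284 dB → 72.76 dB SPL.

72.76 dB SPL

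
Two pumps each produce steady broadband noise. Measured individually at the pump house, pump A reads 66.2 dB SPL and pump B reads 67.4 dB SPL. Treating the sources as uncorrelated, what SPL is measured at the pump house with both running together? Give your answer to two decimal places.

69.85 dB SPL

Incoherent sources sum as intensities:
L_total = 10·log₁₀(10^(66.2/10) + 10^(67.4/10)) = 10·log₁₀(9664000) = 69.85 dB SPL.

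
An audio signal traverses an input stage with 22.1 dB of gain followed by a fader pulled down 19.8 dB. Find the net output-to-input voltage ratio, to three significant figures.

Net gain = 22.1 + (−19.8) = 2.3 dB.
Voltage ratio = 10^(2.3/20) = 1.30.

1.30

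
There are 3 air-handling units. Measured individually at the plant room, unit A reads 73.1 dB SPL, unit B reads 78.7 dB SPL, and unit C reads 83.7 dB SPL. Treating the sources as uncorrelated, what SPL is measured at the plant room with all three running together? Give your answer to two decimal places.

Add the sources as powers (linear), then convert back to dB:
L_total = 10·log₁₀(10^(73.1/10) + 10^(78.7/10) + 10^(83.7/10)) = 10·log₁₀(329000000) = 85.17 dB SPL.

85.17 dB SPL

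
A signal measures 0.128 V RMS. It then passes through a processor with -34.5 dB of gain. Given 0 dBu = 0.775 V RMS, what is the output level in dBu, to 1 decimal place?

Input level: 20·log₁₀(0.128/0.775) = -15.64 dBu.
Output: -15.64 − 34.5 = -50.1 dBu.

-50.1 dBu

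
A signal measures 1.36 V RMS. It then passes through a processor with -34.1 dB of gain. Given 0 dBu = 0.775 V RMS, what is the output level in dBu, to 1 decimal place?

Input level: 20·log₁₀(1.36/0.775) = 4.88 dBu.
Output: 4.88 − 34.1 = -29.2 dBu.

-29.2 dBu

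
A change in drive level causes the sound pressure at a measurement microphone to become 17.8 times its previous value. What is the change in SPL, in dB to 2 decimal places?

SPL change from a pressure ratio uses the 20·log₁₀ form:
20·log₁₀(17.8) = 25.01 dB.

25.01 dB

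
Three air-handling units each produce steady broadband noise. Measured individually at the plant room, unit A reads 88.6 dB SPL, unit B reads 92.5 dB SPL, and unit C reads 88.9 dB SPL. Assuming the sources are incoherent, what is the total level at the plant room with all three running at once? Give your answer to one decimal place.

95.2 dB SPL

Add the sources as powers (linear), then convert back to dB:
L_total = 10·log₁₀(10^(88.6/10) + 10^(92.5/10) + 10^(88.9/10)) = 10·log₁₀(3279000000) = 95.2 dB SPL.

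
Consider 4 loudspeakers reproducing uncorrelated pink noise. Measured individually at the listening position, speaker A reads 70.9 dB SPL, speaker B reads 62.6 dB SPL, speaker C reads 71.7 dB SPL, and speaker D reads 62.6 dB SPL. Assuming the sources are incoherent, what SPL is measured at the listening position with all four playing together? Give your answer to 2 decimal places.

Add the sources as powers (linear), then convert back to dB:
L_total = 10·log₁₀(10^(70.9/10) + 10^(62.6/10) + 10^(71.7/10) + 10^(62.6/10)) = 10·log₁₀(30730000) = 74.88 dB SPL.

74.88 dB SPL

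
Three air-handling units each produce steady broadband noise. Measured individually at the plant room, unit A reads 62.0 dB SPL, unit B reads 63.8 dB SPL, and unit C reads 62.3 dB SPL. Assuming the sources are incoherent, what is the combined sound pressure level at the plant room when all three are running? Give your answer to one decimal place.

Add the sources as powers (linear), then convert back to dB:
L_total = 10·log₁₀(10^(62.0/10) + 10^(63.8/10) + 10^(62.3/10)) = 10·log₁₀(5682000) = 67.5 dB SPL.

67.5 dB SPL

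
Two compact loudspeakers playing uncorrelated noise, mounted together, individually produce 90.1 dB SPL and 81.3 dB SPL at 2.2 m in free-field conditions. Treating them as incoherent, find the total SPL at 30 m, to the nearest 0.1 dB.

67.9 dB SPL

Combined at 2.2 m: 10·log₁₀(10^(90.1/10)+10^(81.3/10)) = 90.64 dB SPL.
Then apply −20·log₁₀(30/2.2) = -22.69 dB → 67.9 dB SPL.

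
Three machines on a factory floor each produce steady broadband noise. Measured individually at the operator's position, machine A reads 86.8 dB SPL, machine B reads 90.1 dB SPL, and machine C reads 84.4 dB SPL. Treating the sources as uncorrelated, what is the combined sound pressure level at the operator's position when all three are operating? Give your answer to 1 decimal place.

92.5 dB SPL

Uncorrelated sources add in intensity (power), not in dB.
L_total = 10·log₁₀(10^(86.8/10) + 10^(90.1/10) + 10^(84.4/10)) = 10·log₁₀(1777000000) = 92.5 dB SPL.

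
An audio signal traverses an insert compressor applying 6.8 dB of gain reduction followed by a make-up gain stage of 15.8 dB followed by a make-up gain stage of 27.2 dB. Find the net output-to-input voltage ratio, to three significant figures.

64.6

Net gain = (−6.8) + 15.8 + 27.2 = 36.2 dB.
Voltage ratio = 10^(36.2/20) = 64.6.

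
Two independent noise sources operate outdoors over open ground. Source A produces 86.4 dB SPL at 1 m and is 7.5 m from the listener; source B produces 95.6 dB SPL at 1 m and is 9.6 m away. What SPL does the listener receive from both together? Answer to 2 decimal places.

At the listener: L_A = 86.4 − 20·log₁₀(7.5) = 68.899 dB; L_B = 95.6 − 20·log₁₀(9.6) = 75.955 dB.
Combined: 10·log₁₀(10^(68.899/10)+10^(75.955/10)) = 76.74 dB SPL.

76.74 dB SPL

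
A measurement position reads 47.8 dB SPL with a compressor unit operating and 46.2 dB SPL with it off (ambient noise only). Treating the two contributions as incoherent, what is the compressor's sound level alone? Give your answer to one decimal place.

42.7 dB SPL

Remove the background by subtracting linear intensities:
L_src = 10·log₁₀(10^(47.8/10) − 10^(46.2/10)) = 10·log₁₀(18570) = 42.7 dB SPL.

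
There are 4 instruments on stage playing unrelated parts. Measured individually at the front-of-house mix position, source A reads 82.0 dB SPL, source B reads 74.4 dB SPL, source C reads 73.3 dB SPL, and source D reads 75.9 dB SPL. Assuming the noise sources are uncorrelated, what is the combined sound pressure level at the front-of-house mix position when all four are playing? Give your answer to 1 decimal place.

Incoherent sources sum as intensities:
L_total = 10·log₁₀(10^(82.0/10) + 10^(74.4/10) + 10^(73.3/10) + 10^(75.9/10)) = 10·log₁₀(246300000) = 83.9 dB SPL.

83.9 dB SPL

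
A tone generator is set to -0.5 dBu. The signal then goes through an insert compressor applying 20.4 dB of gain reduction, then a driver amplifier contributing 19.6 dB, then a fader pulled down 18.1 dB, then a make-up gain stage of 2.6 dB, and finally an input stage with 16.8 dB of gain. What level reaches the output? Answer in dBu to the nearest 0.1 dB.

In dB, series stages simply add:
-0.5 − 20.4 + 19.6 − 18.1 + 2.6 + 16.8 = 0.0 dBu.

0.0 dBu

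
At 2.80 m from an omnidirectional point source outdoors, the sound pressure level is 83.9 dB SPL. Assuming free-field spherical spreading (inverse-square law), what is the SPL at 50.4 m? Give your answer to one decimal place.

58.8 dB SPL

Free-field point source: level drops by 20·log₁₀ of the distance ratio.
ΔL = −20·log₁₀(50.4/2.80) = -25.11 dB, so L₂ = 83.9 + (-25.11) = 58.8 dB SPL.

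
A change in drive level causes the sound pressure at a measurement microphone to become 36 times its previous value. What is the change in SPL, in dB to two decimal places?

31.13 dB

Sound pressure is an amplitude quantity: ΔL = 20·log₁₀(p₂/p₁).
20·log₁₀(36) = 31.13 dB.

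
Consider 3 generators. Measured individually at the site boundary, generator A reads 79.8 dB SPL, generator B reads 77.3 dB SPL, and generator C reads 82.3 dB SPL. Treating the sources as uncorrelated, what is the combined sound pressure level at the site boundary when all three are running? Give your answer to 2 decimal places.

Add the sources as powers (linear), then convert back to dB:
L_total = 10·log₁₀(10^(79.8/10) + 10^(77.3/10) + 10^(82.3/10)) = 10·log₁₀(319000000) = 85.04 dB SPL.

85.04 dB SPL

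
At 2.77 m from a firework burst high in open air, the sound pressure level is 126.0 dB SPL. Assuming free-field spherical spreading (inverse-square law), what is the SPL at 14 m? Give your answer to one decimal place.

Free-field point source: level drops by 20·log₁₀ of the distance ratio.
ΔL = −20·log₁₀(14/2.77) = -14.07 dB, so L₂ = 126.0 + (-14.07) = 111.9 dB SPL.

111.9 dB SPL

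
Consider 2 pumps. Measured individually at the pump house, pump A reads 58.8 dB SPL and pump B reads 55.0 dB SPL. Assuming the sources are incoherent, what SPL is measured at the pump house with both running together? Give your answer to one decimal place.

60.3 dB SPL

Uncorrelated sources add in intensity (power), not in dB.
L_total = 10·log₁₀(10^(58.8/10) + 10^(55.0/10)) = 10·log₁₀(1075000) = 60.3 dB SPL.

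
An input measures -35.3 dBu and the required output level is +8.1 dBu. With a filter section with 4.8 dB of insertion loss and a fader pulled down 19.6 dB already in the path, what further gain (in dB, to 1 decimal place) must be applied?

The required make-up gain is the shortfall in the dB sum.
G = +8.1 − (-35.3) + 4.8 + 19.6 = 67.8 dB.

67.8 dB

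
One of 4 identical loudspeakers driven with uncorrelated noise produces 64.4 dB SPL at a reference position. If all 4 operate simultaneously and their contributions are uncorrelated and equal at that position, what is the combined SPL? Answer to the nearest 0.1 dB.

4 equal incoherent sources raise the level by 10·log₁₀(4) = 6.02 dB.
L_total = 64.4 + 6.02 = 70.4 dB SPL.

70.4 dB SPL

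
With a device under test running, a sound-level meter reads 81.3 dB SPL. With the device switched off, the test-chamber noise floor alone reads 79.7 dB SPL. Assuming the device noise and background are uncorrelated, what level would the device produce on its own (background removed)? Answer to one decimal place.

76.2 dB SPL

Remove the background by subtracting linear intensities:
L_src = 10·log₁₀(10^(81.3/10) − 10^(79.7/10)) = 10·log₁₀(41570000) = 76.2 dB SPL.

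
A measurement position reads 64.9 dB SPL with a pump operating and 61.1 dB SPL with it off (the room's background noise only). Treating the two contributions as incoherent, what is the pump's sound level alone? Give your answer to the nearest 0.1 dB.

62.6 dB SPL

Remove the background by subtracting linear intensities:
L_src = 10·log₁₀(10^(64.9/10) − 10^(61.1/10)) = 10·log₁₀(1802000) = 62.6 dB SPL.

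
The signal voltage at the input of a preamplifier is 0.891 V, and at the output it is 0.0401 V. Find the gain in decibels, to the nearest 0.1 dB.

For a voltage ratio, dB = 20·log₁₀(V₂/V₁).
20·log₁₀(0.0401/0.891) = 20·log₁₀(0.04501) = -26.9 dB.

-26.9 dB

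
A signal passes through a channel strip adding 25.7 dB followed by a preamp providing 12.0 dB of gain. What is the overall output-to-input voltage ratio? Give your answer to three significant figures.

Net gain = 25.7 + 12.0 = 37.7 dB.
Voltage ratio = 10^(37.7/20) = 76.7.

76.7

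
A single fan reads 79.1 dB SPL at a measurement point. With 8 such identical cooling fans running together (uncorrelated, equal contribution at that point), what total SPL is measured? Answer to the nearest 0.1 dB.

88.1 dB SPL

8 equal incoherent sources raise the level by 10·log₁₀(8) = 9.03 dB.
L_total = 79.1 + 9.03 = 88.1 dB SPL.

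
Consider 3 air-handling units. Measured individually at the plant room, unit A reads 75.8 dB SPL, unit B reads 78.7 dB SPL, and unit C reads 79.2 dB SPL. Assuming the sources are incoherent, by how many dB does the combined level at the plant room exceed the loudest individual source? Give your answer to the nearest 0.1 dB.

3.7 dB

Uncorrelated sources add in intensity (power), not in dB.
L_total = 10·log₁₀(10^(75.8/10) + 10^(78.7/10) + 10^(79.2/10)) = 82.91 dB SPL.
Excess over the loudest (79.2 dB): 82.91 − 79.2 = 3.7 dB.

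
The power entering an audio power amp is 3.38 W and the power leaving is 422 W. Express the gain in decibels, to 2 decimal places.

For a power ratio, dB = 10·log₁₀(P₂/P₁).
10·log₁₀(422/3.38) = 10·log₁₀(124.9) = 20.96 dB.

20.96 dB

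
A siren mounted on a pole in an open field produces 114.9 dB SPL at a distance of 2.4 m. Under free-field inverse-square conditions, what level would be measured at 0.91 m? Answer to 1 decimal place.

123.3 dB SPL

Free-field point source: level drops by 20·log₁₀ of the distance ratio.
ΔL = −20·log₁₀(0.91/2.4) = 8.42 dB, so L₂ = 114.9 + (8.42) = 123.3 dB SPL.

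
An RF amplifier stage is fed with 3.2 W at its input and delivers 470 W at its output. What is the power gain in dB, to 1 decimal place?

21.7 dB

Power is a power quantity, so gain = 10·log₁₀(P_out/P_in).
10·log₁₀(470/3.2) = 10·log₁₀(146.9) = 21.7 dB.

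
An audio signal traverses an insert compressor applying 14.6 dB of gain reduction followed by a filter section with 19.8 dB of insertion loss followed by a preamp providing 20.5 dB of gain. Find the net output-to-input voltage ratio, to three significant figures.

0.202

Net gain = (−14.6) + (−19.8) + 20.5 = -13.9 dB.
Voltage ratio = 10^(-13.9/20) = 0.202.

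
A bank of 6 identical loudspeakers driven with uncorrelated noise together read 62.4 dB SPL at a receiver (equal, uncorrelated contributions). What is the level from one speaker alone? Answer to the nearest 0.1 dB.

6 equal incoherent sources add 10·log₁₀(6) = 7.78 dB over one source.
L_one = 62.4 − 7.78 = 54.6 dB SPL.

54.6 dB SPL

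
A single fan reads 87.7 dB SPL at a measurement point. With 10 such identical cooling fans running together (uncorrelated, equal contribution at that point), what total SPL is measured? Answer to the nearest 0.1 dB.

97.7 dB SPL

10 equal incoherent sources raise the level by 10·log₁₀(10) = 10.00 dB.
L_total = 87.7 + 10.00 = 97.7 dB SPL.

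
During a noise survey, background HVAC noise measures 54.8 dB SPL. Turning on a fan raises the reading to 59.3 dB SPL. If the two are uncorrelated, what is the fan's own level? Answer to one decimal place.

57.4 dB SPL

Remove the background by subtracting linear intensities:
L_src = 10·log₁₀(10^(59.3/10) − 10^(54.8/10)) = 10·log₁₀(549100) = 57.4 dB SPL.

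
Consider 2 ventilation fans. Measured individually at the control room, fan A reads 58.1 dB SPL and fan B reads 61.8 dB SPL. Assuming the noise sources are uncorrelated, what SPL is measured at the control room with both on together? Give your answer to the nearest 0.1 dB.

Incoherent sources sum as intensities:
L_total = 10·log₁₀(10^(58.1/10) + 10^(61.8/10)) = 10·log₁₀(2159000) = 63.3 dB SPL.

63.3 dB SPL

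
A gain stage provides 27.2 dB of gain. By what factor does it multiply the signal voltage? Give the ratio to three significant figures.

22.9

Voltage ratio = 10^(dB/20).
10^(27.2/20) = 10^(1.360) = 22.9.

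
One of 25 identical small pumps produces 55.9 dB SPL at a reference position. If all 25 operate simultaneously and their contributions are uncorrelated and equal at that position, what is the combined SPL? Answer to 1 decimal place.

25 equal incoherent sources raise the level by 10·log₁₀(25) = 13.98 dB.
L_total = 55.9 + 13.98 = 69.9 dB SPL.

69.9 dB SPL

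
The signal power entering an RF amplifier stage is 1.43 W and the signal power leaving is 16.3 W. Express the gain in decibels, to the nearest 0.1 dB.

10.6 dB

Power ratio → dB uses the 10·log₁₀ form:
10·log₁₀(16.3/1.43) = 10·log₁₀(11.40) = 10.6 dB.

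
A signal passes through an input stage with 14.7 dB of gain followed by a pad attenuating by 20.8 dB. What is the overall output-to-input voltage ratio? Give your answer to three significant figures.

0.495

Net gain = 14.7 + (−20.8) = -6.1 dB.
Voltage ratio = 10^(-6.1/20) = 0.495.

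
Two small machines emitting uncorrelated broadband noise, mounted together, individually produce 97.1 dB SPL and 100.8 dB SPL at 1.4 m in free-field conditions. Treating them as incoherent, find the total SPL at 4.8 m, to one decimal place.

Combined at 1.4 m: 10·log₁₀(10^(97.1/10)+10^(100.8/10)) = 102.34 dB SPL.
Then apply −20·log₁₀(4.8/1.4) = -10.70 dB → 91.6 dB SPL.

91.6 dB SPL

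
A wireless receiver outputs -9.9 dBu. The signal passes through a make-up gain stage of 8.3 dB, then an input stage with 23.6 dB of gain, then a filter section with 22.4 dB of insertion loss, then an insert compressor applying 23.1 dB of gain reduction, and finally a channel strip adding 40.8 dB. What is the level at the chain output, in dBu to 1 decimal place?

+17.3 dBu

Gain stages sum in dB:
-9.9 + 8.3 + 23.6 − 22.4 − 23.1 + 40.8 = +17.3 dBu.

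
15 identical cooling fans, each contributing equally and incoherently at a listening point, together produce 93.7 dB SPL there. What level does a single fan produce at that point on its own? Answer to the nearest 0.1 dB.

81.9 dB SPL

15 equal incoherent sources add 10·log₁₀(15) = 11.76 dB over one source.
L_one = 93.7 − 11.76 = 81.9 dB SPL.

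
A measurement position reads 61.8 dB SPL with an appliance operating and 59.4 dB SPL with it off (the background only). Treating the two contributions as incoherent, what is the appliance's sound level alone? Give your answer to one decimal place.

58.1 dB SPL

Remove the background by subtracting linear intensities:
L_src = 10·log₁₀(10^(61.8/10) − 10^(59.4/10)) = 10·log₁₀(642600) = 58.1 dB SPL.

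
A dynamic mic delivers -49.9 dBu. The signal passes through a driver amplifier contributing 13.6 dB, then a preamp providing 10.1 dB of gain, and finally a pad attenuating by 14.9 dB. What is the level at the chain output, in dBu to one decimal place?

Cascaded gains and losses add directly in dB.
-49.9 + 13.6 + 10.1 − 14.9 = -41.1 dBu.

-41.1 dBu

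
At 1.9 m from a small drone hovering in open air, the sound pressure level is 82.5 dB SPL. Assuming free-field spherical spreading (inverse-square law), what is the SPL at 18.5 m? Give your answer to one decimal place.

62.7 dB SPL

Inverse-square spreading gives ΔL = −20·log₁₀(d₂/d₁).
ΔL = −20·log₁₀(18.5/1.9) = -19.77 dB, so L₂ = 82.5 + (-19.77) = 62.7 dB SPL.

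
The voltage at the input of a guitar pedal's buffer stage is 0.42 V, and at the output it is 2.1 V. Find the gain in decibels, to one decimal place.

14.0 dB

For a voltage ratio, dB = 20·log₁₀(V₂/V₁).
20·log₁₀(2.1/0.42) = 20·log₁₀(5.000) = 14.0 dB.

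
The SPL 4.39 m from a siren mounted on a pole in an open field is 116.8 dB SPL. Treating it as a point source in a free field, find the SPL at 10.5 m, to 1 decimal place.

Free-field point source: level drops by 20·log₁₀ of the distance ratio.
ΔL = −20·log₁₀(10.5/4.39) = -7.57 dB, so L₂ = 116.8 + (-7.57) = 109.2 dB SPL.

109.2 dB SPL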